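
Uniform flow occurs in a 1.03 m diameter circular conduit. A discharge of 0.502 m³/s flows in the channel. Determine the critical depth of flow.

y_c = 0.396 m

At critical depth, Q² T / (g A³) = 1, i.e. A³/T = Q²/g = 0.502²/9.81 = 0.02569.
At y = 0.276 m: A³/T = 0.006349 — too small.
At y = 0.465 m: A³/T = 0.04751 — too large.
At y = 0.396 m: A³/T = 0.02566 — ≈ 0.02569.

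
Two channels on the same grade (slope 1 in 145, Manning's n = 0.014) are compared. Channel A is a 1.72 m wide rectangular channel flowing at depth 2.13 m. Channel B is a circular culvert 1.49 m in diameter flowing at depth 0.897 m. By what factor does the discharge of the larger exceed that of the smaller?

Channel A: Flow area A = b·y = 1.72 × 2.13 = 3.664 m². Wetted perimeter P = b + 2y = 1.72 + 2×2.13 = 5.98 m. Hydraulic radius R = A/P = 3.664/5.98 = 0.6126 m. Q_A = (1/0.014)·3.664·0.6126^(2/3)·√0.006897 = 15.68 m³/s.
Channel B: For a circular section of diameter D = 1.49 m at depth y = 0.897 m, the central angle is θ = 2 arccos(1 − 2y/D) = 3.553 rad. Then A = (D²/8)(θ − sin θ) = 1.097 m² and P = Dθ/2 = 2.647 m. Hydraulic radius R = A/P = 1.097/2.647 = 0.4144 m. Q_B = (1/0.014)·1.097·0.4144^(2/3)·√0.006897 = 3.616 m³/s.
The larger discharge is 15.68 m³/s and the smaller is 3.616 m³/s; the ratio is 4.34.

4.34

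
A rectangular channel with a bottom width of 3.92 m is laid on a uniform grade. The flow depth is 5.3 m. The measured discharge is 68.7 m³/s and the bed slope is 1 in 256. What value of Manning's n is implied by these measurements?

Flow area A = b·y = 3.92 × 5.3 = 20.78 m². Wetted perimeter P = b + 2y = 3.92 + 2×5.3 = 14.52 m.
Hydraulic radius R = A/P = 20.78/14.52 = 1.431 m.
Rearranging Manning's equation: n = (1/Q) A R^(2/3) S^(1/2) = (1/68.7) × 20.78 × 1.431^(2/3) × √0.003906 = 0.024.

n = 0.024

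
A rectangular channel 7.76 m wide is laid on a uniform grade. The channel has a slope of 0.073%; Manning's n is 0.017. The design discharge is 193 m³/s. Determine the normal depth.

y_n = 8.2 m

Manning's equation rearranged: A R^(2/3) = nQ / (1·√S) = 0.017 × 193 / (√0.00073) = 121.4.
At y = 7.11 m: A R^(2/3) = 101.9 — too small.
At y = 8.2 m: A R^(2/3) = 121.4 — close enough.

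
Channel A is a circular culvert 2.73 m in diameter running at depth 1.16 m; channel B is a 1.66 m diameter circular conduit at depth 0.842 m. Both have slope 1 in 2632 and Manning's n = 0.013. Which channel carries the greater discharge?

channel A

Channel A: For a circular section of diameter D = 2.73 m at depth y = 1.16 m, the central angle is θ = 2 arccos(1 − 2y/D) = 2.84 rad. Then A = (D²/8)(θ − sin θ) = 2.369 m² and P = Dθ/2 = 3.877 m. Hydraulic radius R = A/P = 2.369/3.877 = 0.6111 m. Q_A = (1/0.013)·2.369·0.6111^(2/3)·√0.0003799 = 2.558 m³/s.
Channel B: For a circular section of diameter D = 1.66 m at depth y = 0.842 m, the central angle is θ = 2 arccos(1 − 2y/D) = 3.171 rad. Then A = (D²/8)(θ − sin θ) = 1.102 m² and P = Dθ/2 = 2.632 m. Hydraulic radius R = A/P = 1.102/2.632 = 0.4188 m. Q_B = (1/0.013)·1.102·0.4188^(2/3)·√0.0003799 = 0.9249 m³/s.
Q_A = 2.558 m³/s vs Q_B = 0.9249 m³/s, so channel A carries more.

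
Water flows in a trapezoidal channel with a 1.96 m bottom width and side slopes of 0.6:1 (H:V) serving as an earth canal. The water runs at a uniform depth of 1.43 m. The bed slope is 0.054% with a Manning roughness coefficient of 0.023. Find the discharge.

With bottom width b = 1.96 m and side slope z = 0.6: A = (b + zy)y = (1.96 + 0.6×1.43)×1.43 = 4.03 m²; P = b + 2y√(1+z²) = 1.96 + 2×1.43×1.166 = 5.295 m.
Hydraulic radius R = A/P = 4.03/5.295 = 0.761 m.
Manning's equation: Q = (1/n) A R^(2/3) S^(1/2) = (1/0.023) × 4.03 × 0.761^(2/3) × 0.00054^(1/2) = 3.39 m³/s.

Q = 3.39 m³/s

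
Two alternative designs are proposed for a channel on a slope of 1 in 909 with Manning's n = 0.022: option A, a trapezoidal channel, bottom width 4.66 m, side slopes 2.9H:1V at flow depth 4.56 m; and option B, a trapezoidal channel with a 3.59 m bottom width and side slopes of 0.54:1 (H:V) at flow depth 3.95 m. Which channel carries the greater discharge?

channel A

Channel A: With bottom width b = 4.66 m and side slope z = 2.9: A = (b + zy)y = (4.66 + 2.9×4.56)×4.56 = 81.55 m²; P = b + 2y√(1+z²) = 4.66 + 2×4.56×3.068 = 32.64 m. Hydraulic radius R = A/P = 81.55/32.64 = 2.499 m. Q_A = (1/0.022)·81.55·2.499^(2/3)·√0.0011 = 226.4 m³/s.
Channel B: With bottom width b = 3.59 m and side slope z = 0.54: A = (b + zy)y = (3.59 + 0.54×3.95)×3.95 = 22.61 m²; P = b + 2y√(1+z²) = 3.59 + 2×3.95×1.136 = 12.57 m. Hydraulic radius R = A/P = 22.61/12.57 = 1.799 m. Q_B = (1/0.022)·22.61·1.799^(2/3)·√0.0011 = 50.41 m³/s.
Q_A = 226.4 m³/s vs Q_B = 50.41 m³/s, so channel A carries more.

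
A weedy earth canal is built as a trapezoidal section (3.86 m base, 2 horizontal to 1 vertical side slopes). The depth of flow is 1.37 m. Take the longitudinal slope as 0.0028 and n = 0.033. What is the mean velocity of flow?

V = 1.5 m/s

With bottom width b = 3.86 m and side slope z = 2: A = (b + zy)y = (3.86 + 2×1.37)×1.37 = 9.042 m²; P = b + 2y√(1+z²) = 3.86 + 2×1.37×2.236 = 9.987 m.
Hydraulic radius R = A/P = 9.042/9.987 = 0.9054 m.
From Manning's equation, V = (1/n) R^(2/3) S^(1/2) = (1/0.033) × 0.9054^(2/3) × 0.0028^(1/2) = 1.5 m/s.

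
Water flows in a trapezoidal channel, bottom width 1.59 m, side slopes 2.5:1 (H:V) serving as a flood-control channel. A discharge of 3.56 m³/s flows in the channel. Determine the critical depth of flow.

At critical depth, Q² T / (g A³) = 1, i.e. A³/T = Q²/g = 3.56²/9.81 = 1.292.
Try y = 0.699 m: A³/T = 2.497 — too large.
Try y = 0.454 m: A³/T = 0.4905 — too small.
Try y = 0.589 m: A³/T = 1.294 — matches.

y_c = 0.589 m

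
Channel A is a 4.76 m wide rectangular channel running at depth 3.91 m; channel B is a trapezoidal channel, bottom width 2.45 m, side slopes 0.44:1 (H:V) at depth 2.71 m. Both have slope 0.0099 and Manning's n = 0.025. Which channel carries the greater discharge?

channel A

Channel A: Flow area A = b·y = 4.76 × 3.91 = 18.61 m². Wetted perimeter P = b + 2y = 4.76 + 2×3.91 = 12.58 m. Hydraulic radius R = A/P = 18.61/12.58 = 1.479 m. Q_A = (1/0.025)·18.61·1.479^(2/3)·√0.0099 = 96.18 m³/s.
Channel B: With bottom width b = 2.45 m and side slope z = 0.44: A = (b + zy)y = (2.45 + 0.44×2.71)×2.71 = 9.871 m²; P = b + 2y√(1+z²) = 2.45 + 2×2.71×1.093 = 8.371 m. Hydraulic radius R = A/P = 9.871/8.371 = 1.179 m. Q_B = (1/0.025)·9.871·1.179^(2/3)·√0.0099 = 43.85 m³/s.
Q_A = 96.18 m³/s vs Q_B = 43.85 m³/s, so channel A carries more.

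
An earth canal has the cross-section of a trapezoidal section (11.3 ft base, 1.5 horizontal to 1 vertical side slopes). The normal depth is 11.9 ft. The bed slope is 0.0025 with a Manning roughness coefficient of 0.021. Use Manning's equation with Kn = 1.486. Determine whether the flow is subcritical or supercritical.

subcritical

With bottom width b = 11.3 ft and side slope z = 1.5: A = (b + zy)y = (11.3 + 1.5×11.9)×11.9 = 346.9 ft²; P = b + 2y√(1+z²) = 11.3 + 2×11.9×1.803 = 54.21 ft.
Hydraulic radius R = A/P = 346.9/54.21 = 6.399 ft.
V = (1.486/n) R^(2/3) √S = (1.486/0.021) × 6.399^(2/3) × √0.0025 = 12.2 ft/s. Hydraulic depth D_h = A/T = 346.9/47 = 7.381 ft.
Froude number Fr = V/√(g·D_h) = 12.2/√(32.2×7.381) = 0.791, which is less than 1, so the flow is subcritical.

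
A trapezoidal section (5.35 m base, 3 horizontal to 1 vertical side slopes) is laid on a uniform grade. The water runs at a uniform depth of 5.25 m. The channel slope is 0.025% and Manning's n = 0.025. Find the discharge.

Q = 142 m³/s

With bottom width b = 5.35 m and side slope z = 3: A = (b + zy)y = (5.35 + 3×5.25)×5.25 = 110.8 m²; P = b + 2y√(1+z²) = 5.35 + 2×5.25×3.162 = 38.55 m.
Hydraulic radius R = A/P = 110.8/38.55 = 2.873 m.
Manning's equation: Q = (1/n) A R^(2/3) S^(1/2) = (1/0.025) × 110.8 × 2.873^(2/3) × 0.00025^(1/2) = 142 m³/s.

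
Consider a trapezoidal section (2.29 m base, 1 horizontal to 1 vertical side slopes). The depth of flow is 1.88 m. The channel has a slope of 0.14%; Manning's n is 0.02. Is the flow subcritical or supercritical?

With bottom width b = 2.29 m and side slope z = 1: A = (b + zy)y = (2.29 + 1×1.88)×1.88 = 7.84 m²; P = b + 2y√(1+z²) = 2.29 + 2×1.88×1.414 = 7.607 m.
Hydraulic radius R = A/P = 7.84/7.607 = 1.031 m.
V = (1/n) R^(2/3) √S = (1/0.02) × 1.031^(2/3) × √0.0014 = 1.909 m/s. Hydraulic depth D_h = A/T = 7.84/6.05 = 1.296 m.
Froude number Fr = V/√(g·D_h) = 1.909/√(9.81×1.296) = 0.535, which is less than 1, so the flow is subcritical.

subcritical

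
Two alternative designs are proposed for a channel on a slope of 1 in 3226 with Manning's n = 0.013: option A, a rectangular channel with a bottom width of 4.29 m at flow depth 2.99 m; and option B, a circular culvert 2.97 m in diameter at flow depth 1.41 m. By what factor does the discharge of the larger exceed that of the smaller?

Channel A: Flow area A = b·y = 4.29 × 2.99 = 12.83 m². Wetted perimeter P = b + 2y = 4.29 + 2×2.99 = 10.27 m. Hydraulic radius R = A/P = 12.83/10.27 = 1.249 m. Q_A = (1/0.013)·12.83·1.249^(2/3)·√0.00031 = 20.15 m³/s.
Channel B: For a circular section of diameter D = 2.97 m at depth y = 1.41 m, the central angle is θ = 2 arccos(1 − 2y/D) = 3.041 rad. Then A = (D²/8)(θ − sin θ) = 3.241 m² and P = Dθ/2 = 4.515 m. Hydraulic radius R = A/P = 3.241/4.515 = 0.7179 m. Q_B = (1/0.013)·3.241·0.7179^(2/3)·√0.00031 = 3.519 m³/s.
The larger discharge is 20.15 m³/s and the smaller is 3.519 m³/s; the ratio is 5.72.

5.72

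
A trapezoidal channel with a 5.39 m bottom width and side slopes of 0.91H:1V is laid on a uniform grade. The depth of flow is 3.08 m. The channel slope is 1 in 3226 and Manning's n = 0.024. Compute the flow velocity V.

With bottom width b = 5.39 m and side slope z = 0.91: A = (b + zy)y = (5.39 + 0.91×3.08)×3.08 = 25.23 m²; P = b + 2y√(1+z²) = 5.39 + 2×3.08×1.352 = 13.72 m.
Hydraulic radius R = A/P = 25.23/13.72 = 1.839 m.
From Manning's equation, V = (1/n) R^(2/3) S^(1/2) = (1/0.024) × 1.839^(2/3) × 0.00031^(1/2) = 1.1 m/s.

V = 1.1 m/s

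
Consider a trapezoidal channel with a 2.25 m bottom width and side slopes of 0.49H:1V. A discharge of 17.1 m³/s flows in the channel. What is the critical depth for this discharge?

At critical depth, Q² T / (g A³) = 1, i.e. A³/T = Q²/g = 17.1²/9.81 = 29.81.
Trying y = 1.16 m: A³/T = 10.32 — low.
Trying y = 1.6 m: A³/T = 29.96 — ≈ 29.81.

y_c = 1.6 m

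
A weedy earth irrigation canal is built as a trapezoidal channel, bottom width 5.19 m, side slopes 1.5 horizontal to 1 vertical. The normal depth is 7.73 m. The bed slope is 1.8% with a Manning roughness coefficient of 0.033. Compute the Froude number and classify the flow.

With bottom width b = 5.19 m and side slope z = 1.5: A = (b + zy)y = (5.19 + 1.5×7.73)×7.73 = 129.7 m²; P = b + 2y√(1+z²) = 5.19 + 2×7.73×1.803 = 33.06 m.
Hydraulic radius R = A/P = 129.7/33.06 = 3.925 m.
V = (1/n) R^(2/3) √S = (1/0.033) × 3.925^(2/3) × √0.018 = 10.12 m/s. Hydraulic depth D_h = A/T = 129.7/28.38 = 4.572 m.
Froude number Fr = V/√(g·D_h) = 10.12/√(9.81×4.572) = 1.51, which is greater than 1, so the flow is supercritical.

supercritical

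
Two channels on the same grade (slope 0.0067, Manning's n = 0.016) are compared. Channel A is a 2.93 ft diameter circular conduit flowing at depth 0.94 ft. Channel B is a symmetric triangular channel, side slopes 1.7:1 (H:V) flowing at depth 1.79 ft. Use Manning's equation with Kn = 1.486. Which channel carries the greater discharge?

channel B

Channel A: For a circular section of diameter D = 2.93 ft at depth y = 0.94 ft, the central angle is θ = 2 arccos(1 − 2y/D) = 2.409 rad. Then A = (D²/8)(θ − sin θ) = 1.867 ft² and P = Dθ/2 = 3.529 ft. Hydraulic radius R = A/P = 1.867/3.529 = 0.529 ft. Q_A = (1.486/0.016)·1.867·0.529^(2/3)·√0.0067 = 9.282 ft³/s.
Channel B: For a triangular section with side slope z = 1.7: A = zy² = 1.7×1.79² = 5.447 ft²; P = 2y√(1+z²) = 2×1.79×1.972 = 7.061 ft. Hydraulic radius R = A/P = 5.447/7.061 = 0.7714 ft. Q_B = (1.486/0.016)·5.447·0.7714^(2/3)·√0.0067 = 34.83 ft³/s.
Q_A = 9.282 ft³/s vs Q_B = 34.83 ft³/s, so channel B carries more.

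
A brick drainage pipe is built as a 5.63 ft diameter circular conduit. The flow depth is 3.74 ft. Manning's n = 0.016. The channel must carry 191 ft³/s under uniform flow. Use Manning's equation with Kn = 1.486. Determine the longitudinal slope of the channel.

S = 0.00711

For a circular section of diameter D = 5.63 ft at depth y = 3.74 ft, the central angle is θ = 2 arccos(1 − 2y/D) = 3.811 rad. Then A = (D²/8)(θ − sin θ) = 17.56 ft² and P = Dθ/2 = 10.73 ft.
Hydraulic radius R = A/P = 17.56/10.73 = 1.637 ft.
From Manning's equation, S = [nQ / (1.486 A R^(2/3))]² = [0.016 × 191 / (1.486 × 17.56 × 1.637^(2/3))]² = 0.00711.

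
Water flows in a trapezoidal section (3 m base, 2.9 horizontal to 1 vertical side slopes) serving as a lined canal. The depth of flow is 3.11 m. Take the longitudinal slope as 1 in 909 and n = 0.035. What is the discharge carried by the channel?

Q = 50.3 m³/s

With bottom width b = 3 m and side slope z = 2.9: A = (b + zy)y = (3 + 2.9×3.11)×3.11 = 37.38 m²; P = b + 2y√(1+z²) = 3 + 2×3.11×3.068 = 22.08 m.
Hydraulic radius R = A/P = 37.38/22.08 = 1.693 m.
Manning's equation: Q = (1/n) A R^(2/3) S^(1/2) = (1/0.035) × 37.38 × 1.693^(2/3) × 0.0011^(1/2) = 50.3 m³/s.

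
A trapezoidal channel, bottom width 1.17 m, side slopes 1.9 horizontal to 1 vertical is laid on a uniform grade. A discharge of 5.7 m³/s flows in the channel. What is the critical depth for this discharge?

y_c = 0.87 m

At critical depth, Q² T / (g A³) = 1, i.e. A³/T = Q²/g = 5.7²/9.81 = 3.312.
Try y = 0.618 m: A³/T = 0.8642 — short.
Try y = 0.87 m: A³/T = 3.31 — ≈ 3.312.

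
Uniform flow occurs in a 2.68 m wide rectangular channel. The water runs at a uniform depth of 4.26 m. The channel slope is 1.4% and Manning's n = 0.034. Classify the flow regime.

subcritical

Flow area A = b·y = 2.68 × 4.26 = 11.42 m². Wetted perimeter P = b + 2y = 2.68 + 2×4.26 = 11.2 m.
Hydraulic radius R = A/P = 11.42/11.2 = 1.019 m.
V = (1/n) R^(2/3) √S = (1/0.034) × 1.019^(2/3) × √0.014 = 3.525 m/s. Hydraulic depth D_h = A/T = 11.42/2.68 = 4.26 m.
Froude number Fr = V/√(g·D_h) = 3.525/√(9.81×4.26) = 0.545, which is less than 1, so the flow is subcritical.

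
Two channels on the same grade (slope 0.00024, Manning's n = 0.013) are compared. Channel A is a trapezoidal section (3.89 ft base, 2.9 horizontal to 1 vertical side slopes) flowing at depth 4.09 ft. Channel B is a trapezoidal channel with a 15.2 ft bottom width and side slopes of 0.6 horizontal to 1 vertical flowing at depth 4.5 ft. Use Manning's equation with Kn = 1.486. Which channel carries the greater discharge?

Channel A: With bottom width b = 3.89 ft and side slope z = 2.9: A = (b + zy)y = (3.89 + 2.9×4.09)×4.09 = 64.42 ft²; P = b + 2y√(1+z²) = 3.89 + 2×4.09×3.068 = 28.98 ft. Hydraulic radius R = A/P = 64.42/28.98 = 2.223 ft. Q_A = (1.486/0.013)·64.42·2.223^(2/3)·√0.00024 = 194.3 ft³/s.
Channel B: With bottom width b = 15.2 ft and side slope z = 0.6: A = (b + zy)y = (15.2 + 0.6×4.5)×4.5 = 80.55 ft²; P = b + 2y√(1+z²) = 15.2 + 2×4.5×1.166 = 25.7 ft. Hydraulic radius R = A/P = 80.55/25.7 = 3.135 ft. Q_B = (1.486/0.013)·80.55·3.135^(2/3)·√0.00024 = 305.5 ft³/s.
Q_A = 194.3 ft³/s vs Q_B = 305.5 ft³/s, so channel B carries more.

channel B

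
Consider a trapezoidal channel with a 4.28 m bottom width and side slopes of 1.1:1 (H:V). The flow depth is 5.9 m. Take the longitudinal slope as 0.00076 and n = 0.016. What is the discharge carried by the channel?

Q = 223 m³/s

With bottom width b = 4.28 m and side slope z = 1.1: A = (b + zy)y = (4.28 + 1.1×5.9)×5.9 = 63.54 m²; P = b + 2y√(1+z²) = 4.28 + 2×5.9×1.487 = 21.82 m.
Hydraulic radius R = A/P = 63.54/21.82 = 2.912 m.
Manning's equation: Q = (1/n) A R^(2/3) S^(1/2) = (1/0.016) × 63.54 × 2.912^(2/3) × 0.00076^(1/2) = 223 m³/s.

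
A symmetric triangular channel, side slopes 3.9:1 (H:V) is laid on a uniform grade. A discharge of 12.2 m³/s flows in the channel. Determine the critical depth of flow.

At critical depth, Q² T / (g A³) = 1, i.e. A³/T = Q²/g = 12.2²/9.81 = 15.17.
Try y = 0.939 m: A³/T = 5.552 — short.
Try y = 1.31 m: A³/T = 29.34 — over.
Try y = 1.15 m: A³/T = 15.3 — ≈ 15.17.

y_c = 1.15 m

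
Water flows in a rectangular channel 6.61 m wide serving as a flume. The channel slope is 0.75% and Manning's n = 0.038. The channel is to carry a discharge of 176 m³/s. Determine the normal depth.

Manning's equation rearranged: A R^(2/3) = nQ / (1·√S) = 0.038 × 176 / (√0.0075) = 77.23.
At y = 5.41 m: A R^(2/3) = 57.74 — short.
At y = 7.59 m: A R^(2/3) = 87.48 — over.
At y = 6.85 m: A R^(2/3) = 77.27 — ≈ 77.23.

y_n = 6.85 m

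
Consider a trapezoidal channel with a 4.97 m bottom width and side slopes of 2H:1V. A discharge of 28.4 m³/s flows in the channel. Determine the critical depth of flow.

At critical depth, Q² T / (g A³) = 1, i.e. A³/T = Q²/g = 28.4²/9.81 = 82.22.
Try y = 1.06 m: A³/T = 46.09 — too small.
Try y = 1.47 m: A³/T = 144.9 — too large.
Try y = 1.25 m: A³/T = 81.66 — close enough.

y_c = 1.25 m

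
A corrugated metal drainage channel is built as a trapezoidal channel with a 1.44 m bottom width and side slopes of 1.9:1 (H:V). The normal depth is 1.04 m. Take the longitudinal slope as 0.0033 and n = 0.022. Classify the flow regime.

subcritical

With bottom width b = 1.44 m and side slope z = 1.9: A = (b + zy)y = (1.44 + 1.9×1.04)×1.04 = 3.553 m²; P = b + 2y√(1+z²) = 1.44 + 2×1.04×2.147 = 5.906 m.
Hydraulic radius R = A/P = 3.553/5.906 = 0.6015 m.
V = (1/n) R^(2/3) √S = (1/0.022) × 0.6015^(2/3) × √0.0033 = 1.861 m/s. Hydraulic depth D_h = A/T = 3.553/5.392 = 0.6589 m.
Froude number Fr = V/√(g·D_h) = 1.861/√(9.81×0.6589) = 0.732, which is less than 1, so the flow is subcritical.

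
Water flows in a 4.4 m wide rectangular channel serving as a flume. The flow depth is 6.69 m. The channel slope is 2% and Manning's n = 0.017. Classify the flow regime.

supercritical

Flow area A = b·y = 4.4 × 6.69 = 29.44 m². Wetted perimeter P = b + 2y = 4.4 + 2×6.69 = 17.78 m.
Hydraulic radius R = A/P = 29.44/17.78 = 1.656 m.
V = (1/n) R^(2/3) √S = (1/0.017) × 1.656^(2/3) × √0.02 = 11.64 m/s. Hydraulic depth D_h = A/T = 29.44/4.4 = 6.69 m.
Froude number Fr = V/√(g·D_h) = 11.64/√(9.81×6.69) = 1.44, which is greater than 1, so the flow is supercritical.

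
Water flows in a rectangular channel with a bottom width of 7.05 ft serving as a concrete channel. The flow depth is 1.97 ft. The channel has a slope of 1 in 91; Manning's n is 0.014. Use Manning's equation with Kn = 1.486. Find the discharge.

Q = 181 ft³/s

Flow area A = b·y = 7.05 × 1.97 = 13.89 ft². Wetted perimeter P = b + 2y = 7.05 + 2×1.97 = 10.99 ft.
Hydraulic radius R = A/P = 13.89/10.99 = 1.264 ft.
Manning's equation: Q = (1.486/n) A R^(2/3) S^(1/2) = (1.486/0.014) × 13.89 × 1.264^(2/3) × 0.01099^(1/2) = 181 ft³/s.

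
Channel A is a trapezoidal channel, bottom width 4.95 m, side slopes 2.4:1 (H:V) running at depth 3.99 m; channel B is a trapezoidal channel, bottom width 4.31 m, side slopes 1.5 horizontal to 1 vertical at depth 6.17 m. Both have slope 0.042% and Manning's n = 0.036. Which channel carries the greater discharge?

channel B

Channel A: With bottom width b = 4.95 m and side slope z = 2.4: A = (b + zy)y = (4.95 + 2.4×3.99)×3.99 = 57.96 m²; P = b + 2y√(1+z²) = 4.95 + 2×3.99×2.6 = 25.7 m. Hydraulic radius R = A/P = 57.96/25.7 = 2.255 m. Q_A = (1/0.036)·57.96·2.255^(2/3)·√0.00042 = 56.74 m³/s.
Channel B: With bottom width b = 4.31 m and side slope z = 1.5: A = (b + zy)y = (4.31 + 1.5×6.17)×6.17 = 83.7 m²; P = b + 2y√(1+z²) = 4.31 + 2×6.17×1.803 = 26.56 m. Hydraulic radius R = A/P = 83.7/26.56 = 3.152 m. Q_B = (1/0.036)·83.7·3.152^(2/3)·√0.00042 = 102.4 m³/s.
Q_A = 56.74 m³/s vs Q_B = 102.4 m³/s, so channel B carries more.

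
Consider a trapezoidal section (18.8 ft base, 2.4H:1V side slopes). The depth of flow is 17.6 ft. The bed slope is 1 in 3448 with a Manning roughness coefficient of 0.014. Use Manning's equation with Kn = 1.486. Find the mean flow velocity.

V = 8.24 ft/s

With bottom width b = 18.8 ft and side slope z = 2.4: A = (b + zy)y = (18.8 + 2.4×17.6)×17.6 = 1074 ft²; P = b + 2y√(1+z²) = 18.8 + 2×17.6×2.6 = 110.3 ft.
Hydraulic radius R = A/P = 1074/110.3 = 9.738 ft.
From Manning's equation, V = (1.486/n) R^(2/3) S^(1/2) = (1.486/0.014) × 9.738^(2/3) × 0.00029^(1/2) = 8.24 ft/s.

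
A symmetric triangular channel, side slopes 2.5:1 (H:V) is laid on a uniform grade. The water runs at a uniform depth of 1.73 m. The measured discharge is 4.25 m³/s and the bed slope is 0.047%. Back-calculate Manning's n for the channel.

For a triangular section with side slope z = 2.5: A = zy² = 2.5×1.73² = 7.482 m²; P = 2y√(1+z²) = 2×1.73×2.693 = 9.316 m.
Hydraulic radius R = A/P = 7.482/9.316 = 0.8031 m.
Rearranging Manning's equation: n = (1/Q) A R^(2/3) S^(1/2) = (1/4.25) × 7.482 × 0.8031^(2/3) × √0.00047 = 0.033.

n = 0.033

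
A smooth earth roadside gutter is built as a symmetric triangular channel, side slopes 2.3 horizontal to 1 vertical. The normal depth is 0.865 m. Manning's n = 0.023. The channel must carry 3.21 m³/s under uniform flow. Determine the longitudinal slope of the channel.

S = 0.00632

For a triangular section with side slope z = 2.3: A = zy² = 2.3×0.865² = 1.721 m²; P = 2y√(1+z²) = 2×0.865×2.508 = 4.339 m.
Hydraulic radius R = A/P = 1.721/4.339 = 0.3966 m.
From Manning's equation, S = [nQ / (1 A R^(2/3))]² = [0.023 × 3.21 / (1 × 1.721 × 0.3966^(2/3))]² = 0.00632.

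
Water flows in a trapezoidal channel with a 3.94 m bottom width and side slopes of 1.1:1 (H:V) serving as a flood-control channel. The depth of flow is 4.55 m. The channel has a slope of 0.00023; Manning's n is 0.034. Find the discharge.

Q = 31.9 m³/s

With bottom width b = 3.94 m and side slope z = 1.1: A = (b + zy)y = (3.94 + 1.1×4.55)×4.55 = 40.7 m²; P = b + 2y√(1+z²) = 3.94 + 2×4.55×1.487 = 17.47 m.
Hydraulic radius R = A/P = 40.7/17.47 = 2.33 m.
Manning's equation: Q = (1/n) A R^(2/3) S^(1/2) = (1/0.034) × 40.7 × 2.33^(2/3) × 0.00023^(1/2) = 31.9 m³/s.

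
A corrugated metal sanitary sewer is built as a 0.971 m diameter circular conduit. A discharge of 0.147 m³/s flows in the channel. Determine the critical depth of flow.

y_c = 0.214 m

At critical depth, Q² T / (g A³) = 1, i.e. A³/T = Q²/g = 0.147²/9.81 = 0.002203.
Try y = 0.242 m: A³/T = 0.003565 — too large.
Try y = 0.187 m: A³/T = 0.001301 — too small.
Try y = 0.214 m: A³/T = 0.002206 — matches.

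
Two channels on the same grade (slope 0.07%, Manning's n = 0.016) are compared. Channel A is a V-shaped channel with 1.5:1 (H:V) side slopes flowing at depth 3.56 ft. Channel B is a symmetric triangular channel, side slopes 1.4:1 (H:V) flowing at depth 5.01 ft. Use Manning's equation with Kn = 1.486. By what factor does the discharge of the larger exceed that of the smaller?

2.29

Channel A: For a triangular section with side slope z = 1.5: A = zy² = 1.5×3.56² = 19.01 ft²; P = 2y√(1+z²) = 2×3.56×1.803 = 12.84 ft. Hydraulic radius R = A/P = 19.01/12.84 = 1.481 ft. Q_A = (1.486/0.016)·19.01·1.481^(2/3)·√0.0007 = 60.69 ft³/s.
Channel B: For a triangular section with side slope z = 1.4: A = zy² = 1.4×5.01² = 35.14 ft²; P = 2y√(1+z²) = 2×5.01×1.72 = 17.24 ft. Hydraulic radius R = A/P = 35.14/17.24 = 2.038 ft. Q_B = (1.486/0.016)·35.14·2.038^(2/3)·√0.0007 = 138.8 ft³/s.
The larger discharge is 138.8 ft³/s and the smaller is 60.69 ft³/s; the ratio is 2.29.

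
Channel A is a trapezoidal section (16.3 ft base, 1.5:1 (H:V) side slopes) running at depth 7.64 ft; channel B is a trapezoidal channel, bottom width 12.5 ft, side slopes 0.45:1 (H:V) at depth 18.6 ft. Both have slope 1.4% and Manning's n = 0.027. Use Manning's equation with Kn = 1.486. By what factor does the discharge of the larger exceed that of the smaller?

2.4

Channel A: With bottom width b = 16.3 ft and side slope z = 1.5: A = (b + zy)y = (16.3 + 1.5×7.64)×7.64 = 212.1 ft²; P = b + 2y√(1+z²) = 16.3 + 2×7.64×1.803 = 43.85 ft. Hydraulic radius R = A/P = 212.1/43.85 = 4.837 ft. Q_A = (1.486/0.027)·212.1·4.837^(2/3)·√0.014 = 3950 ft³/s.
Channel B: With bottom width b = 12.5 ft and side slope z = 0.45: A = (b + zy)y = (12.5 + 0.45×18.6)×18.6 = 388.2 ft²; P = b + 2y√(1+z²) = 12.5 + 2×18.6×1.097 = 53.29 ft. Hydraulic radius R = A/P = 388.2/53.29 = 7.284 ft. Q_B = (1.486/0.027)·388.2·7.284^(2/3)·√0.014 = 9499 ft³/s.
The larger discharge is 9499 ft³/s and the smaller is 3950 ft³/s; the ratio is 2.4.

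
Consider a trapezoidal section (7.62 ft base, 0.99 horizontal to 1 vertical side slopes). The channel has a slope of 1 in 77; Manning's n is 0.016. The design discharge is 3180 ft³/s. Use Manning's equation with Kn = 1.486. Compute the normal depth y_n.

y_n = 7.76 ft

Manning's equation rearranged: A R^(2/3) = nQ / (1.486·√S) = 0.016 × 3180 / (1.486 × √0.01299) = 300.5.
At y = 9.88 ft: A R^(2/3) = 492.8 — too large.
At y = 5.68 ft: A R^(2/3) = 162.9 — too small.
At y = 7.76 ft: A R^(2/3) = 300.8 — close enough.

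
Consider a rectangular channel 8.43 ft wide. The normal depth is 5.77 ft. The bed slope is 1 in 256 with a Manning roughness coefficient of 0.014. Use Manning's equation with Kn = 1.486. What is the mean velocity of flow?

Flow area A = b·y = 8.43 × 5.77 = 48.64 ft². Wetted perimeter P = b + 2y = 8.43 + 2×5.77 = 19.97 ft.
Hydraulic radius R = A/P = 48.64/19.97 = 2.436 ft.
From Manning's equation, V = (1.486/n) R^(2/3) S^(1/2) = (1.486/0.014) × 2.436^(2/3) × 0.003906^(1/2) = 12 ft/s.

V = 12 ft/s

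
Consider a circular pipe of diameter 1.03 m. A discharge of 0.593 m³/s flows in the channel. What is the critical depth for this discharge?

At critical depth, Q² T / (g A³) = 1, i.e. A³/T = Q²/g = 0.593²/9.81 = 0.03585.
Try y = 0.501 m: A³/T = 0.06319 — high.
Try y = 0.379 m: A³/T = 0.02167 — low.
Try y = 0.432 m: A³/T = 0.03584 — ≈ 0.03585.

y_c = 0.432 m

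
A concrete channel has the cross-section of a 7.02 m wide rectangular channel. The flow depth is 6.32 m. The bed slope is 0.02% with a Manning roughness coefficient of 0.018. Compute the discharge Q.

Flow area A = b·y = 7.02 × 6.32 = 44.37 m². Wetted perimeter P = b + 2y = 7.02 + 2×6.32 = 19.66 m.
Hydraulic radius R = A/P = 44.37/19.66 = 2.257 m.
Manning's equation: Q = (1/n) A R^(2/3) S^(1/2) = (1/0.018) × 44.37 × 2.257^(2/3) × 0.0002^(1/2) = 60 m³/s.

Q = 60 m³/s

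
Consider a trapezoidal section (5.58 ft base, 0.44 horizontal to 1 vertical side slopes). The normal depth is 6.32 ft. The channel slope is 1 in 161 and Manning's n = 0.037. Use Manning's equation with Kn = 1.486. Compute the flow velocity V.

V = 6.18 ft/s

With bottom width b = 5.58 ft and side slope z = 0.44: A = (b + zy)y = (5.58 + 0.44×6.32)×6.32 = 52.84 ft²; P = b + 2y√(1+z²) = 5.58 + 2×6.32×1.093 = 19.39 ft.
Hydraulic radius R = A/P = 52.84/19.39 = 2.725 ft.
From Manning's equation, V = (1.486/n) R^(2/3) S^(1/2) = (1.486/0.037) × 2.725^(2/3) × 0.006211^(1/2) = 6.18 ft/s.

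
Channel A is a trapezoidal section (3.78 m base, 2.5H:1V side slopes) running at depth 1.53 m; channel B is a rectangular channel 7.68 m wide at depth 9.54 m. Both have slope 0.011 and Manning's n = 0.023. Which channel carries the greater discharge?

Channel A: With bottom width b = 3.78 m and side slope z = 2.5: A = (b + zy)y = (3.78 + 2.5×1.53)×1.53 = 11.64 m²; P = b + 2y√(1+z²) = 3.78 + 2×1.53×2.693 = 12.02 m. Hydraulic radius R = A/P = 11.64/12.02 = 0.9681 m. Q_A = (1/0.023)·11.64·0.9681^(2/3)·√0.011 = 51.92 m³/s.
Channel B: Flow area A = b·y = 7.68 × 9.54 = 73.27 m². Wetted perimeter P = b + 2y = 7.68 + 2×9.54 = 26.76 m. Hydraulic radius R = A/P = 73.27/26.76 = 2.738 m. Q_B = (1/0.023)·73.27·2.738^(2/3)·√0.011 = 653.9 m³/s.
Q_A = 51.92 m³/s vs Q_B = 653.9 m³/s, so channel B carries more.

channel B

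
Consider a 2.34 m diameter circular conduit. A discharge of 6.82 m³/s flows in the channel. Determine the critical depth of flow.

y_c = 1.2 m

At critical depth, Q² T / (g A³) = 1, i.e. A³/T = Q²/g = 6.82²/9.81 = 4.741.
Trying y = 0.891 m: A³/T = 1.496 — low.
Trying y = 1.31 m: A³/T = 6.542 — high.
Trying y = 1.2 m: A³/T = 4.68 — matches.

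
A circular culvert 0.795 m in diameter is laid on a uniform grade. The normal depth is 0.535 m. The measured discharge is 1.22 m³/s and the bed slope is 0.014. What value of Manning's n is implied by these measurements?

For a circular section of diameter D = 0.795 m at depth y = 0.535 m, the central angle is θ = 2 arccos(1 − 2y/D) = 3.848 rad. Then A = (D²/8)(θ − sin θ) = 0.3553 m² and P = Dθ/2 = 1.53 m.
Hydraulic radius R = A/P = 0.3553/1.53 = 0.2323 m.
Rearranging Manning's equation: n = (1/Q) A R^(2/3) S^(1/2) = (1/1.22) × 0.3553 × 0.2323^(2/3) × √0.014 = 0.013.

n = 0.013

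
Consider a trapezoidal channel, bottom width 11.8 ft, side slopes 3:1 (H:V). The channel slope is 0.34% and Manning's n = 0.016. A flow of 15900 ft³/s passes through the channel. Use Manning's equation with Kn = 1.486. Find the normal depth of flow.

y_n = 14.1 ft

Manning's equation rearranged: A R^(2/3) = nQ / (1.486·√S) = 0.016 × 15900 / (1.486 × √0.0034) = 2936.
Trying y = 15.9 ft: A R^(2/3) = 3915 — high.
Trying y = 12.6 ft: A R^(2/3) = 2250 — low.
Trying y = 14.1 ft: A R^(2/3) = 2937 — close enough.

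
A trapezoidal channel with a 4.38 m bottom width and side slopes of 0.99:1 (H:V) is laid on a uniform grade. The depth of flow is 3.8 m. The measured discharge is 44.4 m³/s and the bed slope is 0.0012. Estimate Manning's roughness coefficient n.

With bottom width b = 4.38 m and side slope z = 0.99: A = (b + zy)y = (4.38 + 0.99×3.8)×3.8 = 30.94 m²; P = b + 2y√(1+z²) = 4.38 + 2×3.8×1.407 = 15.07 m.
Hydraulic radius R = A/P = 30.94/15.07 = 2.052 m.
Rearranging Manning's equation: n = (1/Q) A R^(2/3) S^(1/2) = (1/44.4) × 30.94 × 2.052^(2/3) × √0.0012 = 0.039.

n = 0.039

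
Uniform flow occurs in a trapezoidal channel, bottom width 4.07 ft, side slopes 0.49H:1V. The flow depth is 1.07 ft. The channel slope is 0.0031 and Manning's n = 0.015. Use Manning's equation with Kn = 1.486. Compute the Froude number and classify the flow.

With bottom width b = 4.07 ft and side slope z = 0.49: A = (b + zy)y = (4.07 + 0.49×1.07)×1.07 = 4.916 ft²; P = b + 2y√(1+z²) = 4.07 + 2×1.07×1.114 = 6.453 ft.
Hydraulic radius R = A/P = 4.916/6.453 = 0.7618 ft.
V = (1.486/n) R^(2/3) √S = (1.486/0.015) × 0.7618^(2/3) × √0.0031 = 4.601 ft/s. Hydraulic depth D_h = A/T = 4.916/5.119 = 0.9604 ft.
Froude number Fr = V/√(g·D_h) = 4.601/√(32.2×0.9604) = 0.827, which is less than 1, so the flow is subcritical.

subcritical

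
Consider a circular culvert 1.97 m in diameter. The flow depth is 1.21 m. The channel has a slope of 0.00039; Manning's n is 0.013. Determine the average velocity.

V = 1.02 m/s

For a circular section of diameter D = 1.97 m at depth y = 1.21 m, the central angle is θ = 2 arccos(1 − 2y/D) = 3.603 rad. Then A = (D²/8)(θ − sin θ) = 1.963 m² and P = Dθ/2 = 3.548 m.
Hydraulic radius R = A/P = 1.963/3.548 = 0.5533 m.
From Manning's equation, V = (1/n) R^(2/3) S^(1/2) = (1/0.013) × 0.5533^(2/3) × 0.00039^(1/2) = 1.02 m/s.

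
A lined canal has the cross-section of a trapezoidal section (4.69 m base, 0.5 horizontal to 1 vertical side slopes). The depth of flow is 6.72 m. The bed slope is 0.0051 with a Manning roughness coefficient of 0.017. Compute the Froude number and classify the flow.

With bottom width b = 4.69 m and side slope z = 0.5: A = (b + zy)y = (4.69 + 0.5×6.72)×6.72 = 54.1 m²; P = b + 2y√(1+z²) = 4.69 + 2×6.72×1.118 = 19.72 m.
Hydraulic radius R = A/P = 54.1/19.72 = 2.744 m.
V = (1/n) R^(2/3) √S = (1/0.017) × 2.744^(2/3) × √0.0051 = 8.233 m/s. Hydraulic depth D_h = A/T = 54.1/11.41 = 4.741 m.
Froude number Fr = V/√(g·D_h) = 8.233/√(9.81×4.741) = 1.21, which is greater than 1, so the flow is supercritical.

supercritical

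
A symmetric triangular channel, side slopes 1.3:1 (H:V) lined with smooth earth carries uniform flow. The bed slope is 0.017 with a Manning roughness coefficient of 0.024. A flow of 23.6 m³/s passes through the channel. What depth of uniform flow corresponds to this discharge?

Manning's equation rearranged: A R^(2/3) = nQ / (1·√S) = 0.024 × 23.6 / (√0.017) = 4.344.
At y = 2.26 m: A R^(2/3) = 6.17 — too large.
At y = 1.72 m: A R^(2/3) = 2.979 — too small.
At y = 1.98 m: A R^(2/3) = 4.336 — close enough.

y_n = 1.98 m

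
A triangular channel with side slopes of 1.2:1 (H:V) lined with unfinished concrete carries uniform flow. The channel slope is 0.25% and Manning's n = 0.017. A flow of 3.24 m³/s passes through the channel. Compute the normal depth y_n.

y_n = 1.23 m

Manning's equation rearranged: A R^(2/3) = nQ / (1·√S) = 0.017 × 3.24 / (√0.0025) = 1.102.
Trying y = 1.04 m: A R^(2/3) = 0.704 — too small.
Trying y = 1.57 m: A R^(2/3) = 2.111 — too large.
Trying y = 1.23 m: A R^(2/3) = 1.101 — ≈ 1.102.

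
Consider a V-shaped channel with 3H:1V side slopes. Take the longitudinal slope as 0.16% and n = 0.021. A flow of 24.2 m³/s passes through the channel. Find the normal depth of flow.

y_n = 2.07 m

Manning's equation rearranged: A R^(2/3) = nQ / (1·√S) = 0.021 × 24.2 / (√0.0016) = 12.71.
Trying y = 1.7 m: A R^(2/3) = 7.511 — too small.
Trying y = 2.47 m: A R^(2/3) = 20.34 — too large.
Trying y = 2.07 m: A R^(2/3) = 12.7 — close enough.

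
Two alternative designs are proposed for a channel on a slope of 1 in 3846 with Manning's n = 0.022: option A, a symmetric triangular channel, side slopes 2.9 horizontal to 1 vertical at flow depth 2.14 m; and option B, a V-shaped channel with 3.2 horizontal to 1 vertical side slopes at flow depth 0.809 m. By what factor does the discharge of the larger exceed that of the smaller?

Channel A: For a triangular section with side slope z = 2.9: A = zy² = 2.9×2.14² = 13.28 m²; P = 2y√(1+z²) = 2×2.14×3.068 = 13.13 m. Hydraulic radius R = A/P = 13.28/13.13 = 1.012 m. Q_A = (1/0.022)·13.28·1.012^(2/3)·√0.00026 = 9.809 m³/s.
Channel B: For a triangular section with side slope z = 3.2: A = zy² = 3.2×0.809² = 2.094 m²; P = 2y√(1+z²) = 2×0.809×3.353 = 5.425 m. Hydraulic radius R = A/P = 2.094/5.425 = 0.3861 m. Q_B = (1/0.022)·2.094·0.3861^(2/3)·√0.00026 = 0.8139 m³/s.
The larger discharge is 9.809 m³/s and the smaller is 0.8139 m³/s; the ratio is 12.1.

12.1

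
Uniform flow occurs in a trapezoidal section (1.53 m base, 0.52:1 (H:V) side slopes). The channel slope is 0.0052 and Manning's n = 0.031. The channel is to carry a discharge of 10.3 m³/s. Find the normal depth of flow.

y_n = 1.96 m

Manning's equation rearranged: A R^(2/3) = nQ / (1·√S) = 0.031 × 10.3 / (√0.0052) = 4.428.
At y = 2.3 m: A R^(2/3) = 5.99 — high.
At y = 1.72 m: A R^(2/3) = 3.507 — low.
At y = 1.96 m: A R^(2/3) = 4.448 — close enough.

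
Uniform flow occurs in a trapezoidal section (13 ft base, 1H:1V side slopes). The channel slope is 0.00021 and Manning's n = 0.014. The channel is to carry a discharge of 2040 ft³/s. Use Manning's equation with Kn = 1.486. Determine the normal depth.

y_n = 13.6 ft

Manning's equation rearranged: A R^(2/3) = nQ / (1.486·√S) = 0.014 × 2040 / (1.486 × √0.00021) = 1326.
Try y = 16.1 ft: A R^(2/3) = 1875 — over.
Try y = 13.6 ft: A R^(2/3) = 1327 — matches.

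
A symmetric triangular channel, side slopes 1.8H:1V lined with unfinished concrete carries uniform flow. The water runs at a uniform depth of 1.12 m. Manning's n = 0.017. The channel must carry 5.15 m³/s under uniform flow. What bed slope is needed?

For a triangular section with side slope z = 1.8: A = zy² = 1.8×1.12² = 2.258 m²; P = 2y√(1+z²) = 2×1.12×2.059 = 4.612 m.
Hydraulic radius R = A/P = 2.258/4.612 = 0.4895 m.
From Manning's equation, S = [nQ / (1 A R^(2/3))]² = [0.017 × 5.15 / (1 × 2.258 × 0.4895^(2/3))]² = 0.0039.

S = 0.0039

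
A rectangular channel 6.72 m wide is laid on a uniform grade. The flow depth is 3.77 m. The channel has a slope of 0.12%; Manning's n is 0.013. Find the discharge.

Flow area A = b·y = 6.72 × 3.77 = 25.33 m². Wetted perimeter P = b + 2y = 6.72 + 2×3.77 = 14.26 m.
Hydraulic radius R = A/P = 25.33/14.26 = 1.777 m.
Manning's equation: Q = (1/n) A R^(2/3) S^(1/2) = (1/0.013) × 25.33 × 1.777^(2/3) × 0.0012^(1/2) = 99 m³/s.

Q = 99 m³/s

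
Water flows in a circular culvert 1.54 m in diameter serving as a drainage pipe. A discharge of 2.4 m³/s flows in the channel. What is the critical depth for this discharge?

y_c = 0.793 m

At critical depth, Q² T / (g A³) = 1, i.e. A³/T = Q²/g = 2.4²/9.81 = 0.5872.
Try y = 0.698 m: A³/T = 0.3604 — short.
Try y = 0.916 m: A³/T = 1.019 — over.
Try y = 0.793 m: A³/T = 0.587 — ≈ 0.5872.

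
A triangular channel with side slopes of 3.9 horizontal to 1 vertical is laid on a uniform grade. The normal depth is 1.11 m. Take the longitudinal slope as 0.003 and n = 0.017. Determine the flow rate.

Q = 10.2 m³/s

For a triangular section with side slope z = 3.9: A = zy² = 3.9×1.11² = 4.805 m²; P = 2y√(1+z²) = 2×1.11×4.026 = 8.938 m.
Hydraulic radius R = A/P = 4.805/8.938 = 0.5376 m.
Manning's equation: Q = (1/n) A R^(2/3) S^(1/2) = (1/0.017) × 4.805 × 0.5376^(2/3) × 0.003^(1/2) = 10.2 m³/s.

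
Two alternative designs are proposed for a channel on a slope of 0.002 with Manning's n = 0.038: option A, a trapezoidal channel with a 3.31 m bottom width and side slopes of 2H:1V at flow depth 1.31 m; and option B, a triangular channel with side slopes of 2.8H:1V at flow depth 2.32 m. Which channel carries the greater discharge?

Channel A: With bottom width b = 3.31 m and side slope z = 2: A = (b + zy)y = (3.31 + 2×1.31)×1.31 = 7.768 m²; P = b + 2y√(1+z²) = 3.31 + 2×1.31×2.236 = 9.168 m. Hydraulic radius R = A/P = 7.768/9.168 = 0.8473 m. Q_A = (1/0.038)·7.768·0.8473^(2/3)·√0.002 = 8.186 m³/s.
Channel B: For a triangular section with side slope z = 2.8: A = zy² = 2.8×2.32² = 15.07 m²; P = 2y√(1+z²) = 2×2.32×2.973 = 13.8 m. Hydraulic radius R = A/P = 15.07/13.8 = 1.092 m. Q_B = (1/0.038)·15.07·1.092^(2/3)·√0.002 = 18.81 m³/s.
Q_A = 8.186 m³/s vs Q_B = 18.81 m³/s, so channel B carries more.

channel B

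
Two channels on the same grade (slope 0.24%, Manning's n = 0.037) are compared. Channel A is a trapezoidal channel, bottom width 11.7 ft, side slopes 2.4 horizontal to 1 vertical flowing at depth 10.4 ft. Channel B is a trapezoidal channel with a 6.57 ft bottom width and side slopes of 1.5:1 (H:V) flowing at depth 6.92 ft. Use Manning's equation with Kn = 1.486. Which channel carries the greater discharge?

channel A

Channel A: With bottom width b = 11.7 ft and side slope z = 2.4: A = (b + zy)y = (11.7 + 2.4×10.4)×10.4 = 381.3 ft²; P = b + 2y√(1+z²) = 11.7 + 2×10.4×2.6 = 65.78 ft. Hydraulic radius R = A/P = 381.3/65.78 = 5.796 ft. Q_A = (1.486/0.037)·381.3·5.796^(2/3)·√0.0024 = 2420 ft³/s.
Channel B: With bottom width b = 6.57 ft and side slope z = 1.5: A = (b + zy)y = (6.57 + 1.5×6.92)×6.92 = 117.3 ft²; P = b + 2y√(1+z²) = 6.57 + 2×6.92×1.803 = 31.52 ft. Hydraulic radius R = A/P = 117.3/31.52 = 3.721 ft. Q_B = (1.486/0.037)·117.3·3.721^(2/3)·√0.0024 = 554.2 ft³/s.
Q_A = 2420 ft³/s vs Q_B = 554.2 ft³/s, so channel A carries more.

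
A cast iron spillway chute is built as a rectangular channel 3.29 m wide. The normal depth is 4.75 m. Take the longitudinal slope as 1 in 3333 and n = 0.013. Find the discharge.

Flow area A = b·y = 3.29 × 4.75 = 15.63 m². Wetted perimeter P = b + 2y = 3.29 + 2×4.75 = 12.79 m.
Hydraulic radius R = A/P = 15.63/12.79 = 1.222 m.
Manning's equation: Q = (1/n) A R^(2/3) S^(1/2) = (1/0.013) × 15.63 × 1.222^(2/3) × 0.0003^(1/2) = 23.8 m³/s.

Q = 23.8 m³/s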